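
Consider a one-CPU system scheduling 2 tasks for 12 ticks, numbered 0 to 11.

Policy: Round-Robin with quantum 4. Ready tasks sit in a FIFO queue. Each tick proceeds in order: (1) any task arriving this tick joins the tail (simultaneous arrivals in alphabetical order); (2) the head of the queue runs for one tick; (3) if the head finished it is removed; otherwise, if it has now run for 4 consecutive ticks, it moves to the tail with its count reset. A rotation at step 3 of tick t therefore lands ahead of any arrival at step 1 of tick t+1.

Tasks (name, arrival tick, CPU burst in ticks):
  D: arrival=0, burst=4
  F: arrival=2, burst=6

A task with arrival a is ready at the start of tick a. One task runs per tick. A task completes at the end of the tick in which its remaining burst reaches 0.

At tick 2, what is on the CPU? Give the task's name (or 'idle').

t=0: queue=[D] q_used=0 → run D
t=1: queue=[D] q_used=1 → run D
t=2: queue=[D,F] q_used=2 → run D
t=3: queue=[D,F] q_used=3 → run D
t=4: queue=[F] q_used=0 → run F
t=5: queue=[F] q_used=1 → run F
t=6: queue=[F] q_used=2 → run F
t=7: queue=[F] q_used=3 → run F
t=8: queue=[F] q_used=0 → run F
t=9: queue=[F] q_used=1 → run F
t=10: (idle)
t=11: (idle)

running at tick 2 = D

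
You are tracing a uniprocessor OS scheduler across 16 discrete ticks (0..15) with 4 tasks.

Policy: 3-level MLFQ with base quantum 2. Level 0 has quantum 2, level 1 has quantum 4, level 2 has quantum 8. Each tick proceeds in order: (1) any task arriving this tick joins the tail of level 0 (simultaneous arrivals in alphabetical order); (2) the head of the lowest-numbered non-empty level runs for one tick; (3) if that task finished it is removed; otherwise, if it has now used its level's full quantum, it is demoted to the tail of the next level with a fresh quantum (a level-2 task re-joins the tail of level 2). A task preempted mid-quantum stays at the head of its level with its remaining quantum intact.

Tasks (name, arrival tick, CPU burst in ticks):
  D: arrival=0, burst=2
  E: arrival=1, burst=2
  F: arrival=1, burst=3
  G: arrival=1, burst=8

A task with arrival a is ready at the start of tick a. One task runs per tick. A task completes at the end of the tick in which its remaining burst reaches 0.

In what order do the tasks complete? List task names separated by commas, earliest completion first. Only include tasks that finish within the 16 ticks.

t=0: L0/L1/L2 = D/-/- → run D
t=1: L0/L1/L2 = DEFG/-/- → run D
t=2: L0/L1/L2 = EFG/-/- → run E
t=3: L0/L1/L2 = EFG/-/- → run E
t=4: L0/L1/L2 = FG/-/- → run F
t=5: L0/L1/L2 = FG/-/- → run F
t=6: L0/L1/L2 = G/F/- → run G
t=7: L0/L1/L2 = G/F/- → run G
t=8: L0/L1/L2 = -/FG/- → run F
t=9: L0/L1/L2 = -/G/- → run G
t=10: L0/L1/L2 = -/G/- → run G
t=11: L0/L1/L2 = -/G/- → run G
t=12: L0/L1/L2 = -/G/- → run G
t=13: L0/L1/L2 = -/-/G → run G
t=14: L0/L1/L2 = -/-/G → run G
t=15: (idle)

completion order = D, E, F, G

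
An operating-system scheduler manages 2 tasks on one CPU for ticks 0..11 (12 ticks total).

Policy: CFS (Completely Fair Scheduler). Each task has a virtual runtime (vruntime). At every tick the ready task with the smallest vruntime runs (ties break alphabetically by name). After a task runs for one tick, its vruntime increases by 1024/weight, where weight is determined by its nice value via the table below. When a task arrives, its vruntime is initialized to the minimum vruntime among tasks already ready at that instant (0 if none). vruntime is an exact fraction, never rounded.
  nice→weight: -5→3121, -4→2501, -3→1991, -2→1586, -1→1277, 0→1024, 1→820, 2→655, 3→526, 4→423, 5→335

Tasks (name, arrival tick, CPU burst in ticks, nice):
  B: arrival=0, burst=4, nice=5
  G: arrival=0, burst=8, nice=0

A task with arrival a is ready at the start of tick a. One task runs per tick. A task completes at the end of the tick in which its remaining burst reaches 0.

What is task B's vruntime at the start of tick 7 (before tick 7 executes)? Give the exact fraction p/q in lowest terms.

t=0: vr[B=0 G=0] → run B
t=1: vr[B=1024/335 G=0] → run G
t=2: vr[B=1024/335 G=1] → run G
t=3: vr[B=1024/335 G=2] → run G
t=4: vr[B=1024/335 G=3] → run G
t=5: vr[B=1024/335 G=4] → run B
t=6: vr[B=2048/335 G=4] → run G
t=7: vr[B=2048/335 G=5] → run G
t=8: vr[B=2048/335 G=6] → run G
t=9: vr[B=2048/335 G=7] → run B
t=10: vr[B=3072/335 G=7] → run G
t=11: vr[B=3072/335] → run B

vruntime(B, start of tick 7) = 2048/335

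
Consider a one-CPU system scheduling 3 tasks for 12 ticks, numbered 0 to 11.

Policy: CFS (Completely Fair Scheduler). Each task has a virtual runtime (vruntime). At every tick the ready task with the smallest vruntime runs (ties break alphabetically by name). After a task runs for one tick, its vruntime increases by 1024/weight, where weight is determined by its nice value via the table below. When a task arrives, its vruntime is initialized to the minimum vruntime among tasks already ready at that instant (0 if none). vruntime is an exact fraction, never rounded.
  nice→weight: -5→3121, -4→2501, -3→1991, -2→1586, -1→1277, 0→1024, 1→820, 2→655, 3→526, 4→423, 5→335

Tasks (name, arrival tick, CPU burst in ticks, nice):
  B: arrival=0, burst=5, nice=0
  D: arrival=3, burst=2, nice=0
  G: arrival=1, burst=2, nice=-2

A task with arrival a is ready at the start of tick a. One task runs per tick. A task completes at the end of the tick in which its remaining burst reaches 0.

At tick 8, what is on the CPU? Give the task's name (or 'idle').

t=0: vr[B=0] → run B
t=1: vr[B=1 G=1] → run B
t=2: vr[B=2 G=1] → run G
t=3: vr[B=2 D=1305/793 G=1305/793] → run D
t=4: vr[B=2 D=2098/793 G=1305/793] → run G
t=5: vr[B=2 D=2098/793] → run B
t=6: vr[B=3 D=2098/793] → run D
t=7: vr[B=3] → run B
t=8: vr[B=4] → run B
t=9: (idle)
t=10: (idle)
t=11: (idle)

running at tick 8 = B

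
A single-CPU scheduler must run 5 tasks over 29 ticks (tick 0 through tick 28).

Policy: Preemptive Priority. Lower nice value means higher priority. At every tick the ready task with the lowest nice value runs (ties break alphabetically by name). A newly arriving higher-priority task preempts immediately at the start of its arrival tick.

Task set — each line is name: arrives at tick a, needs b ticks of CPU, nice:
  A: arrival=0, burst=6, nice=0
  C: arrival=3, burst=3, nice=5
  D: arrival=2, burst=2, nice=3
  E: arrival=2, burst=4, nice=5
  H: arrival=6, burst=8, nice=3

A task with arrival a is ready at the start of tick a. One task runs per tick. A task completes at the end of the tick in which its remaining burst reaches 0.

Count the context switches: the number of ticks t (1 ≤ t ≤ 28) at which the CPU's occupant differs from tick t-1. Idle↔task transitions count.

t=0: ready={A} → run A
t=1: ready={A} → run A
t=2: ready={A,D,E} → run A
t=3: ready={A,C,D,E} → run A
t=4: ready={A,C,D,E} → run A
t=5: ready={A,C,D,E} → run A
t=6: ready={C,D,E,H} → run D
t=7: ready={C,D,E,H} → run D
t=8: ready={C,E,H} → run H
t=9: ready={C,E,H} → run H
t=10: ready={C,E,H} → run H
t=11: ready={C,E,H} → run H
t=12: ready={C,E,H} → run H
t=13: ready={C,E,H} → run H
t=14: ready={C,E,H} → run H
t=15: ready={C,E,H} → run H
t=16: ready={C,E} → run C
t=17: ready={C,E} → run C
t=18: ready={C,E} → run C
t=19: ready={E} → run E
t=20: ready={E} → run E
t=21: ready={E} → run E
t=22: ready={E} → run E
t=23: (idle)
t=24: (idle)
t=25: (idle)
t=26: (idle)
t=27: (idle)
t=28: (idle)

context switches = 5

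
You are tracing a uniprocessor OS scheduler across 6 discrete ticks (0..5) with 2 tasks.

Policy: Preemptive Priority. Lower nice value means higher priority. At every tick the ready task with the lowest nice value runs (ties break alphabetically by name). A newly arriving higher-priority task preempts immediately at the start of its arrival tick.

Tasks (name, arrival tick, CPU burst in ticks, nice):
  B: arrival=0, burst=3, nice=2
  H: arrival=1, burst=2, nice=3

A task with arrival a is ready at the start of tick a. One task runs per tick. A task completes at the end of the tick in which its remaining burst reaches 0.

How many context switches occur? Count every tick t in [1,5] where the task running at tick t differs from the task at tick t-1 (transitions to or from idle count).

context switches = 2

t=0: ready={B} → run B
t=1: ready={B,H} → run B
t=2: ready={B,H} → run B
t=3: ready={H} → run H
t=4: ready={H} → run H
t=5: (idle)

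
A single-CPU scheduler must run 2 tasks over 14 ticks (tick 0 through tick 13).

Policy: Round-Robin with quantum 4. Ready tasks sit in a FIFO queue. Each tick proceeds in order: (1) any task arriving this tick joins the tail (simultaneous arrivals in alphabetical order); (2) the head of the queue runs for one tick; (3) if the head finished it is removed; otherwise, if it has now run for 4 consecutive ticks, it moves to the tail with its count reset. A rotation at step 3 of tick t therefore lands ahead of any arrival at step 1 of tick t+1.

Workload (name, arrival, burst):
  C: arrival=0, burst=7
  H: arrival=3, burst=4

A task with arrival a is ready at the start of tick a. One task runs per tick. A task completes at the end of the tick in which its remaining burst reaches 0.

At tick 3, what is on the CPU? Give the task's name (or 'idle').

t=0: queue=[C] q_used=0 → run C
t=1: queue=[C] q_used=1 → run C
t=2: queue=[C] q_used=2 → run C
t=3: queue=[C,H] q_used=3 → run C
t=4: queue=[H,C] q_used=0 → run H
t=5: queue=[H,C] q_used=1 → run H
t=6: queue=[H,C] q_used=2 → run H
t=7: queue=[H,C] q_used=3 → run H
t=8: queue=[C] q_used=0 → run C
t=9: queue=[C] q_used=1 → run C
t=10: queue=[C] q_used=2 → run C
t=11: (idle)
t=12: (idle)
t=13: (idle)

running at tick 3 = C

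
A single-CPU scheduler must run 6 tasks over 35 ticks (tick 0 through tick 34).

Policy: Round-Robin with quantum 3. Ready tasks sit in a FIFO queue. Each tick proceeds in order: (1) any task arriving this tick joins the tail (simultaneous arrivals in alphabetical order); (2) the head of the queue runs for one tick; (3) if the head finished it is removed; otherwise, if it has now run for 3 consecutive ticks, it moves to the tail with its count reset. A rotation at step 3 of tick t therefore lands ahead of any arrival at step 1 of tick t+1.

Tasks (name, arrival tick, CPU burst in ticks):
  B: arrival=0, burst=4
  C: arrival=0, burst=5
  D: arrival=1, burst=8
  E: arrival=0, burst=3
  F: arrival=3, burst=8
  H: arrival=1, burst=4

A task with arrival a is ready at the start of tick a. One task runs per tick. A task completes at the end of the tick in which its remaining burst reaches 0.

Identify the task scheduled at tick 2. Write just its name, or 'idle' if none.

running at tick 2 = B

t=0: queue=[B,C,E] q_used=0 → run B
t=1: queue=[B,C,E,D,H] q_used=1 → run B
t=2: queue=[B,C,E,D,H] q_used=2 → run B
t=3: queue=[C,E,D,H,B,F] q_used=0 → run C
t=4: queue=[C,E,D,H,B,F] q_used=1 → run C
t=5: queue=[C,E,D,H,B,F] q_used=2 → run C
t=6: queue=[E,D,H,B,F,C] q_used=0 → run E
t=7: queue=[E,D,H,B,F,C] q_used=1 → run E
t=8: queue=[E,D,H,B,F,C] q_used=2 → run E
t=9: queue=[D,H,B,F,C] q_used=0 → run D
t=10: queue=[D,H,B,F,C] q_used=1 → run D
t=11: queue=[D,H,B,F,C] q_used=2 → run D
t=12: queue=[H,B,F,C,D] q_used=0 → run H
t=13: queue=[H,B,F,C,D] q_used=1 → run H
t=14: queue=[H,B,F,C,D] q_used=2 → run H
t=15: queue=[B,F,C,D,H] q_used=0 → run B
t=16: queue=[F,C,D,H] q_used=0 → run F
t=17: queue=[F,C,D,H] q_used=1 → run F
t=18: queue=[F,C,D,H] q_used=2 → run F
t=19: queue=[C,D,H,F] q_used=0 → run C
t=20: queue=[C,D,H,F] q_used=1 → run C
t=21: queue=[D,H,F] q_used=0 → run D
t=22: queue=[D,H,F] q_used=1 → run D
t=23: queue=[D,H,F] q_used=2 → run D
t=24: queue=[H,F,D] q_used=0 → run H
t=25: queue=[F,D] q_used=0 → run F
t=26: queue=[F,D] q_used=1 → run F
t=27: queue=[F,D] q_used=2 → run F
t=28: queue=[D,F] q_used=0 → run D
t=29: queue=[D,F] q_used=1 → run D
t=30: queue=[F] q_used=0 → run F
t=31: queue=[F] q_used=1 → run F
t=32: (idle)
t=33: (idle)
t=34: (idle)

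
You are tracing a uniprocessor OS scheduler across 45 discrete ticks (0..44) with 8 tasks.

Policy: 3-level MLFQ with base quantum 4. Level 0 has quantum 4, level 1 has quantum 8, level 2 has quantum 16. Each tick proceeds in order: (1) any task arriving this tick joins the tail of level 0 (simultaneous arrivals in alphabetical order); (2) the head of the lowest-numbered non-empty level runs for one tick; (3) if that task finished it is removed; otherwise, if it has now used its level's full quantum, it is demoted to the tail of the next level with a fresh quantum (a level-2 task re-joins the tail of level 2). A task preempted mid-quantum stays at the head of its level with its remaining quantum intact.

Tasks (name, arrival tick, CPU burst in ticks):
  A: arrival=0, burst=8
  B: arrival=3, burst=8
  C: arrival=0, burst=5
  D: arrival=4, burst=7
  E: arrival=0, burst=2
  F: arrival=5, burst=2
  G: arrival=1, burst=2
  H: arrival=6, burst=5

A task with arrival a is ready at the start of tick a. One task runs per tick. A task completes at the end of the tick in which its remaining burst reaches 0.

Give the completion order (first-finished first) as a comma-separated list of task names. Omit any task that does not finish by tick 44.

t=0: L0/L1/L2 = ACE/-/- → run A
t=1: L0/L1/L2 = ACEG/-/- → run A
t=2: L0/L1/L2 = ACEG/-/- → run A
t=3: L0/L1/L2 = ACEGB/-/- → run A
t=4: L0/L1/L2 = CEGBD/A/- → run C
t=5: L0/L1/L2 = CEGBDF/A/- → run C
t=6: L0/L1/L2 = CEGBDFH/A/- → run C
t=7: L0/L1/L2 = CEGBDFH/A/- → run C
t=8: L0/L1/L2 = EGBDFH/AC/- → run E
t=9: L0/L1/L2 = EGBDFH/AC/- → run E
t=10: L0/L1/L2 = GBDFH/AC/- → run G
t=11: L0/L1/L2 = GBDFH/AC/- → run G
t=12: L0/L1/L2 = BDFH/AC/- → run B
t=13: L0/L1/L2 = BDFH/AC/- → run B
t=14: L0/L1/L2 = BDFH/AC/- → run B
t=15: L0/L1/L2 = BDFH/AC/- → run B
t=16: L0/L1/L2 = DFH/ACB/- → run D
t=17: L0/L1/L2 = DFH/ACB/- → run D
t=18: L0/L1/L2 = DFH/ACB/- → run D
t=19: L0/L1/L2 = DFH/ACB/- → run D
t=20: L0/L1/L2 = FH/ACBD/- → run F
t=21: L0/L1/L2 = FH/ACBD/- → run F
t=22: L0/L1/L2 = H/ACBD/- → run H
t=23: L0/L1/L2 = H/ACBD/- → run H
t=24: L0/L1/L2 = H/ACBD/- → run H
t=25: L0/L1/L2 = H/ACBD/- → run H
t=26: L0/L1/L2 = -/ACBDH/- → run A
t=27: L0/L1/L2 = -/ACBDH/- → run A
t=28: L0/L1/L2 = -/ACBDH/- → run A
t=29: L0/L1/L2 = -/ACBDH/- → run A
t=30: L0/L1/L2 = -/CBDH/- → run C
t=31: L0/L1/L2 = -/BDH/- → run B
t=32: L0/L1/L2 = -/BDH/- → run B
t=33: L0/L1/L2 = -/BDH/- → run B
t=34: L0/L1/L2 = -/BDH/- → run B
t=35: L0/L1/L2 = -/DH/- → run D
t=36: L0/L1/L2 = -/DH/- → run D
t=37: L0/L1/L2 = -/DH/- → run D
t=38: L0/L1/L2 = -/H/- → run H
t=39: (idle)
t=40: (idle)
t=41: (idle)
t=42: (idle)
t=43: (idle)
t=44: (idle)

completion order = E, G, F, A, C, B, D, H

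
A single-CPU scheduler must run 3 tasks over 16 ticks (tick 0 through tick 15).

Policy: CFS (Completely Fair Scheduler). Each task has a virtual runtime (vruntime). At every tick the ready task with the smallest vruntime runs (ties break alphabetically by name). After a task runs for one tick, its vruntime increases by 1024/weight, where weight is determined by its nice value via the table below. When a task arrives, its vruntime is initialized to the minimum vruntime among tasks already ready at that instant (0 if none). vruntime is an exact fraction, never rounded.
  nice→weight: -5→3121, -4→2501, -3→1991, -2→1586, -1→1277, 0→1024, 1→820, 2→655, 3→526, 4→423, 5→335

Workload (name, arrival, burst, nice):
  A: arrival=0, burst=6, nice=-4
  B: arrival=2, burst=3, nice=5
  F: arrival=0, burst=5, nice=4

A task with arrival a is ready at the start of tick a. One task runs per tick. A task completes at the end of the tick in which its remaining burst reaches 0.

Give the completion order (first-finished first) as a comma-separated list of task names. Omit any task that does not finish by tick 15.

t=0: vr[A=0 F=0] → run A
t=1: vr[A=1024/2501 F=0] → run F
t=2: vr[A=1024/2501 B=1024/2501 F=1024/423] → run A
t=3: vr[A=2048/2501 B=1024/2501 F=1024/423] → run B
t=4: vr[A=2048/2501 B=2904064/837835 F=1024/423] → run A
t=5: vr[A=3072/2501 B=2904064/837835 F=1024/423] → run A
t=6: vr[A=4096/2501 B=2904064/837835 F=1024/423] → run A
t=7: vr[A=5120/2501 B=2904064/837835 F=1024/423] → run A
t=8: vr[B=2904064/837835 F=1024/423] → run F
t=9: vr[B=2904064/837835 F=2048/423] → run B
t=10: vr[B=5465088/837835 F=2048/423] → run F
t=11: vr[B=5465088/837835 F=1024/141] → run B
t=12: vr[F=1024/141] → run F
t=13: vr[F=4096/423] → run F
t=14: (idle)
t=15: (idle)

completion order = A, B, F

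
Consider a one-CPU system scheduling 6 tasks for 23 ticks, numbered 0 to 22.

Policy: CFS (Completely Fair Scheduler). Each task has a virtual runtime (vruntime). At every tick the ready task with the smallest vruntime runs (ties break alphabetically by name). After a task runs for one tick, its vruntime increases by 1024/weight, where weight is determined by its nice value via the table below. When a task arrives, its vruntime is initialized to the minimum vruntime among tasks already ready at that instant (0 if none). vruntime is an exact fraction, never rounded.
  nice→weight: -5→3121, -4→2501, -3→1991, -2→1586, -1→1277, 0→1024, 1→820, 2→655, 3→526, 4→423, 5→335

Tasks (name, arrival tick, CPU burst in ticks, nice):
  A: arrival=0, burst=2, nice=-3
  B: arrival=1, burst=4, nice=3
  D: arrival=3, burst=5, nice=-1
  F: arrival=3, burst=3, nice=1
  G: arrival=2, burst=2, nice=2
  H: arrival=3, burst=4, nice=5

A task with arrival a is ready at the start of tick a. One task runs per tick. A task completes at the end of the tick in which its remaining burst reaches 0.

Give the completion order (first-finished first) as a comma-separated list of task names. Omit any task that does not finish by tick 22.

completion order = A, G, F, D, B, H

t=0: vr[A=0] → run A
t=1: vr[A=1024/1991 B=1024/1991] → run A
t=2: vr[B=1024/1991 G=1024/1991] → run B
t=3: vr[B=1288704/523633 D=1024/1991 F=1024/1991 G=1024/1991 H=1024/1991] → run D
t=4: vr[B=1288704/523633 D=3346432/2542507 F=1024/1991 G=1024/1991 H=1024/1991] → run F
t=5: vr[B=1288704/523633 D=3346432/2542507 F=719616/408155 G=1024/1991 H=1024/1991] → run G
t=6: vr[B=1288704/523633 D=3346432/2542507 F=719616/408155 G=2709504/1304105 H=1024/1991] → run H
t=7: vr[B=1288704/523633 D=3346432/2542507 F=719616/408155 G=2709504/1304105 H=2381824/666985] → run D
t=8: vr[B=1288704/523633 D=5385216/2542507 F=719616/408155 G=2709504/1304105 H=2381824/666985] → run F
t=9: vr[B=1288704/523633 D=5385216/2542507 F=1229312/408155 G=2709504/1304105 H=2381824/666985] → run G
t=10: vr[B=1288704/523633 D=5385216/2542507 F=1229312/408155 H=2381824/666985] → run D
t=11: vr[B=1288704/523633 D=7424000/2542507 F=1229312/408155 H=2381824/666985] → run B
t=12: vr[B=2308096/523633 D=7424000/2542507 F=1229312/408155 H=2381824/666985] → run D
t=13: vr[B=2308096/523633 D=9462784/2542507 F=1229312/408155 H=2381824/666985] → run F
t=14: vr[B=2308096/523633 D=9462784/2542507 H=2381824/666985] → run H
t=15: vr[B=2308096/523633 D=9462784/2542507 H=4420608/666985] → run D
t=16: vr[B=2308096/523633 H=4420608/666985] → run B
t=17: vr[B=3327488/523633 H=4420608/666985] → run B
t=18: vr[H=4420608/666985] → run H
t=19: vr[H=6459392/666985] → run H
t=20: (idle)
t=21: (idle)
t=22: (idle)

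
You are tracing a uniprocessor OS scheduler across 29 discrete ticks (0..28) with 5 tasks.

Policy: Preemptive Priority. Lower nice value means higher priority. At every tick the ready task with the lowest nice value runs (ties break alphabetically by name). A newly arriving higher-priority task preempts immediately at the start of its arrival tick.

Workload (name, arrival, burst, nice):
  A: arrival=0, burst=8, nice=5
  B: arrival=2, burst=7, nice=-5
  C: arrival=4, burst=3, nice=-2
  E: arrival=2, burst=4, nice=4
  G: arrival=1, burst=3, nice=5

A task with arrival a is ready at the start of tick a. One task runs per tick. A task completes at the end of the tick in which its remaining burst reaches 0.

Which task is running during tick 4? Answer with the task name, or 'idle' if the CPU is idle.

running at tick 4 = B

t=0: ready={A} → run A
t=1: ready={A,G} → run A
t=2: ready={A,B,E,G} → run B
t=3: ready={A,B,E,G} → run B
t=4: ready={A,B,C,E,G} → run B
t=5: ready={A,B,C,E,G} → run B
t=6: ready={A,B,C,E,G} → run B
t=7: ready={A,B,C,E,G} → run B
t=8: ready={A,B,C,E,G} → run B
t=9: ready={A,C,E,G} → run C
t=10: ready={A,C,E,G} → run C
t=11: ready={A,C,E,G} → run C
t=12: ready={A,E,G} → run E
t=13: ready={A,E,G} → run E
t=14: ready={A,E,G} → run E
t=15: ready={A,E,G} → run E
t=16: ready={A,G} → run A
t=17: ready={A,G} → run A
t=18: ready={A,G} → run A
t=19: ready={A,G} → run A
t=20: ready={A,G} → run A
t=21: ready={A,G} → run A
t=22: ready={G} → run G
t=23: ready={G} → run G
t=24: ready={G} → run G
t=25: (idle)
t=26: (idle)
t=27: (idle)
t=28: (idle)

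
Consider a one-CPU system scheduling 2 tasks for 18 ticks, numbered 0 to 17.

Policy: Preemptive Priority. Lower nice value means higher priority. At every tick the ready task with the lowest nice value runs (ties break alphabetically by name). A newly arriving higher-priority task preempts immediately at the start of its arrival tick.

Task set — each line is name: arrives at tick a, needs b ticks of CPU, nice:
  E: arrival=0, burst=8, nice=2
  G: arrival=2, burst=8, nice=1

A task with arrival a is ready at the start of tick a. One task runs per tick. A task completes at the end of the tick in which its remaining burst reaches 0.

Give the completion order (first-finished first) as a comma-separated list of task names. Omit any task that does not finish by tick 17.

completion order = G, E

t=0: ready={E} → run E
t=1: ready={E} → run E
t=2: ready={E,G} → run G
t=3: ready={E,G} → run G
t=4: ready={E,G} → run G
t=5: ready={E,G} → run G
t=6: ready={E,G} → run G
t=7: ready={E,G} → run G
t=8: ready={E,G} → run G
t=9: ready={E,G} → run G
t=10: ready={E} → run E
t=11: ready={E} → run E
t=12: ready={E} → run E
t=13: ready={E} → run E
t=14: ready={E} → run E
t=15: ready={E} → run E
t=16: (idle)
t=17: (idle)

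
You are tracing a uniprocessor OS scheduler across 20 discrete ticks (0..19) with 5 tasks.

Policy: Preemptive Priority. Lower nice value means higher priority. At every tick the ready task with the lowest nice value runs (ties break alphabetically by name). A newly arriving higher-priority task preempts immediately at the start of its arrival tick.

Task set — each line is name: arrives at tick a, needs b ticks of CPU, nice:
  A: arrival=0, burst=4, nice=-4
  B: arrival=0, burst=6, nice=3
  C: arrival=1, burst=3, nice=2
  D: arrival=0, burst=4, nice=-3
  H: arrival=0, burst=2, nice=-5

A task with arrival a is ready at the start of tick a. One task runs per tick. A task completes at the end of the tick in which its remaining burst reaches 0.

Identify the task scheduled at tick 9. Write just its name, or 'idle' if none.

t=0: ready={A,B,D,H} → run H
t=1: ready={A,B,C,D,H} → run H
t=2: ready={A,B,C,D} → run A
t=3: ready={A,B,C,D} → run A
t=4: ready={A,B,C,D} → run A
t=5: ready={A,B,C,D} → run A
t=6: ready={B,C,D} → run D
t=7: ready={B,C,D} → run D
t=8: ready={B,C,D} → run D
t=9: ready={B,C,D} → run D
t=10: ready={B,C} → run C
t=11: ready={B,C} → run C
t=12: ready={B,C} → run C
t=13: ready={B} → run B
t=14: ready={B} → run B
t=15: ready={B} → run B
t=16: ready={B} → run B
t=17: ready={B} → run B
t=18: ready={B} → run B
t=19: (idle)

running at tick 9 = D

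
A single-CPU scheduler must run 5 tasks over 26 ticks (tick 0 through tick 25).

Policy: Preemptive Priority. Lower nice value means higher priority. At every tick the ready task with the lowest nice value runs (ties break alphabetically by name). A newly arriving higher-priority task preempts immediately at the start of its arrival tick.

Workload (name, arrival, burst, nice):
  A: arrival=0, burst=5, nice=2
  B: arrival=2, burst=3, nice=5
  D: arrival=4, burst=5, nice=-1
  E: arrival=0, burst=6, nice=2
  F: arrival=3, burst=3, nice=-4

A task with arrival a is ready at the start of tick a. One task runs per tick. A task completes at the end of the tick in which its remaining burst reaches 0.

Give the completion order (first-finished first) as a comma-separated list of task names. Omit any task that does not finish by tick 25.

completion order = F, D, A, E, B

t=0: ready={A,E} → run A
t=1: ready={A,E} → run A
t=2: ready={A,B,E} → run A
t=3: ready={A,B,E,F} → run F
t=4: ready={A,B,D,E,F} → run F
t=5: ready={A,B,D,E,F} → run F
t=6: ready={A,B,D,E} → run D
t=7: ready={A,B,D,E} → run D
t=8: ready={A,B,D,E} → run D
t=9: ready={A,B,D,E} → run D
t=10: ready={A,B,D,E} → run D
t=11: ready={A,B,E} → run A
t=12: ready={A,B,E} → run A
t=13: ready={B,E} → run E
t=14: ready={B,E} → run E
t=15: ready={B,E} → run E
t=16: ready={B,E} → run E
t=17: ready={B,E} → run E
t=18: ready={B,E} → run E
t=19: ready={B} → run B
t=20: ready={B} → run B
t=21: ready={B} → run B
t=22: (idle)
t=23: (idle)
t=24: (idle)
t=25: (idle)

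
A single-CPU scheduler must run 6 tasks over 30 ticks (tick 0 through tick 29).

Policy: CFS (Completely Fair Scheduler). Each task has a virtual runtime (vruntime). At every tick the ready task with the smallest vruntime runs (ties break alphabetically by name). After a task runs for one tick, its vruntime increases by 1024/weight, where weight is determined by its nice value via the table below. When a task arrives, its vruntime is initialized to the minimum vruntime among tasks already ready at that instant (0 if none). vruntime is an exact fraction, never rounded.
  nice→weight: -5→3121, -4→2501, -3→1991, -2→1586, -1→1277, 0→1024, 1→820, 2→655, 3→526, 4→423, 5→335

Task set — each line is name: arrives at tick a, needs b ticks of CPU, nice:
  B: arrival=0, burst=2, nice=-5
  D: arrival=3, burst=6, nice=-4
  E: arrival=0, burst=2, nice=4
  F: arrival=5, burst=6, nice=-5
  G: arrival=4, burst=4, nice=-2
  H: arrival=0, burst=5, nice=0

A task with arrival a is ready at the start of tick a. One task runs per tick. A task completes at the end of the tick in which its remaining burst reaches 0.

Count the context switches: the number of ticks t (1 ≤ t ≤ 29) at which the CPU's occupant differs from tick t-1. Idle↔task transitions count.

context switches = 24

t=0: vr[B=0 E=0 H=0] → run B
t=1: vr[B=1024/3121 E=0 H=0] → run E
t=2: vr[B=1024/3121 E=1024/423 H=0] → run H
t=3: vr[B=1024/3121 D=1024/3121 E=1024/423 H=1] → run B
t=4: vr[D=1024/3121 E=1024/423 G=1024/3121 H=1] → run D
t=5: vr[D=5756928/7805621 E=1024/423 F=1024/3121 G=1024/3121 H=1] → run F
t=6: vr[D=5756928/7805621 E=1024/423 F=2048/3121 G=1024/3121 H=1] → run G
t=7: vr[D=5756928/7805621 E=1024/423 F=2048/3121 G=2409984/2474953 H=1] → run F
t=8: vr[D=5756928/7805621 E=1024/423 F=3072/3121 G=2409984/2474953 H=1] → run D
t=9: vr[D=8952832/7805621 E=1024/423 F=3072/3121 G=2409984/2474953 H=1] → run G
t=10: vr[D=8952832/7805621 E=1024/423 F=3072/3121 G=4007936/2474953 H=1] → run F
t=11: vr[D=8952832/7805621 E=1024/423 F=4096/3121 G=4007936/2474953 H=1] → run H
t=12: vr[D=8952832/7805621 E=1024/423 F=4096/3121 G=4007936/2474953 H=2] → run D
t=13: vr[D=12148736/7805621 E=1024/423 F=4096/3121 G=4007936/2474953 H=2] → run F
t=14: vr[D=12148736/7805621 E=1024/423 F=5120/3121 G=4007936/2474953 H=2] → run D
t=15: vr[D=15344640/7805621 E=1024/423 F=5120/3121 G=4007936/2474953 H=2] → run G
t=16: vr[D=15344640/7805621 E=1024/423 F=5120/3121 G=5605888/2474953 H=2] → run F
t=17: vr[D=15344640/7805621 E=1024/423 F=6144/3121 G=5605888/2474953 H=2] → run D
t=18: vr[D=18540544/7805621 E=1024/423 F=6144/3121 G=5605888/2474953 H=2] → run F
t=19: vr[D=18540544/7805621 E=1024/423 G=5605888/2474953 H=2] → run H
t=20: vr[D=18540544/7805621 E=1024/423 G=5605888/2474953 H=3] → run G
t=21: vr[D=18540544/7805621 E=1024/423 H=3] → run D
t=22: vr[E=1024/423 H=3] → run E
t=23: vr[H=3] → run H
t=24: vr[H=4] → run H
t=25: (idle)
t=26: (idle)
t=27: (idle)
t=28: (idle)
t=29: (idle)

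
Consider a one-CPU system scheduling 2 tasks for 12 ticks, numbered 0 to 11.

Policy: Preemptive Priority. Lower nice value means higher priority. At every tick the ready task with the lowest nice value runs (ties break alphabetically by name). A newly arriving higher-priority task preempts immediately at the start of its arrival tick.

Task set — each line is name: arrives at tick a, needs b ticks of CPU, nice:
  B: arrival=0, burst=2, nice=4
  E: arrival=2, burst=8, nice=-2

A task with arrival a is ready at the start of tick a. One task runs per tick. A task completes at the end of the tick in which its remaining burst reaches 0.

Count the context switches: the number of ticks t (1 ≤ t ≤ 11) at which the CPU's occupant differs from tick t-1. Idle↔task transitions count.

t=0: ready={B} → run B
t=1: ready={B} → run B
t=2: ready={E} → run E
t=3: ready={E} → run E
t=4: ready={E} → run E
t=5: ready={E} → run E
t=6: ready={E} → run E
t=7: ready={E} → run E
t=8: ready={E} → run E
t=9: ready={E} → run E
t=10: (idle)
t=11: (idle)

context switches = 2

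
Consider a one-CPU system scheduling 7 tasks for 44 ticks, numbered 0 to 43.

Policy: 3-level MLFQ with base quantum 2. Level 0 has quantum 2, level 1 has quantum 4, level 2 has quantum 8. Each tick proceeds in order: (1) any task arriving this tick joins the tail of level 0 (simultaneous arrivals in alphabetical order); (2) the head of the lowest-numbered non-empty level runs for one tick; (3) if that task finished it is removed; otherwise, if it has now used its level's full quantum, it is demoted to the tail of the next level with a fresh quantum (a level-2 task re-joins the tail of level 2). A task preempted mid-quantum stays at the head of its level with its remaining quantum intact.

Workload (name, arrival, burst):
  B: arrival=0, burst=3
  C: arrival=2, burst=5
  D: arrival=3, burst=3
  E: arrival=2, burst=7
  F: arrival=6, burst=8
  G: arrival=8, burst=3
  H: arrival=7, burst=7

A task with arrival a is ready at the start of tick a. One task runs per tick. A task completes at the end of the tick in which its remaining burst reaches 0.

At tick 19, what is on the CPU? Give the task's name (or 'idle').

t=0: L0/L1/L2 = B/-/- → run B
t=1: L0/L1/L2 = B/-/- → run B
t=2: L0/L1/L2 = CE/B/- → run C
t=3: L0/L1/L2 = CED/B/- → run C
t=4: L0/L1/L2 = ED/BC/- → run E
t=5: L0/L1/L2 = ED/BC/- → run E
t=6: L0/L1/L2 = DF/BCE/- → run D
t=7: L0/L1/L2 = DFH/BCE/- → run D
t=8: L0/L1/L2 = FHG/BCED/- → run F
t=9: L0/L1/L2 = FHG/BCED/- → run F
t=10: L0/L1/L2 = HG/BCEDF/- → run H
t=11: L0/L1/L2 = HG/BCEDF/- → run H
t=12: L0/L1/L2 = G/BCEDFH/- → run G
t=13: L0/L1/L2 = G/BCEDFH/- → run G
t=14: L0/L1/L2 = -/BCEDFHG/- → run B
t=15: L0/L1/L2 = -/CEDFHG/- → run C
t=16: L0/L1/L2 = -/CEDFHG/- → run C
t=17: L0/L1/L2 = -/CEDFHG/- → run C
t=18: L0/L1/L2 = -/EDFHG/- → run E
t=19: L0/L1/L2 = -/EDFHG/- → run E
t=20: L0/L1/L2 = -/EDFHG/- → run E
t=21: L0/L1/L2 = -/EDFHG/- → run E
t=22: L0/L1/L2 = -/DFHG/E → run D
t=23: L0/L1/L2 = -/FHG/E → run F
t=24: L0/L1/L2 = -/FHG/E → run F
t=25: L0/L1/L2 = -/FHG/E → run F
t=26: L0/L1/L2 = -/FHG/E → run F
t=27: L0/L1/L2 = -/HG/EF → run H
t=28: L0/L1/L2 = -/HG/EF → run H
t=29: L0/L1/L2 = -/HG/EF → run H
t=30: L0/L1/L2 = -/HG/EF → run H
t=31: L0/L1/L2 = -/G/EFH → run G
t=32: L0/L1/L2 = -/-/EFH → run E
t=33: L0/L1/L2 = -/-/FH → run F
t=34: L0/L1/L2 = -/-/FH → run F
t=35: L0/L1/L2 = -/-/H → run H
t=36: (idle)
t=37: (idle)
t=38: (idle)
t=39: (idle)
t=40: (idle)
t=41: (idle)
t=42: (idle)
t=43: (idle)

running at tick 19 = E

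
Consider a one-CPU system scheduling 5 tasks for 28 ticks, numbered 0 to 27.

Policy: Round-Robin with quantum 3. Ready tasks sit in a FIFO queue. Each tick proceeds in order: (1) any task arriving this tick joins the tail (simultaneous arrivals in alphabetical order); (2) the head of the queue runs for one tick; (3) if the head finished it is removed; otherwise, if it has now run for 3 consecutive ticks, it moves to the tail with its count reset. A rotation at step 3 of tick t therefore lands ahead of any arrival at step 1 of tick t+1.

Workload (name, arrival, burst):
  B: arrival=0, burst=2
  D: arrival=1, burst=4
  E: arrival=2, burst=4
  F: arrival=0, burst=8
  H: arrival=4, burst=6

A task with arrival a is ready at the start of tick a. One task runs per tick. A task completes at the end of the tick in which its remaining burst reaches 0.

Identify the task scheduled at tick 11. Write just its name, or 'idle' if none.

running at tick 11 = H

t=0: queue=[B,F] q_used=0 → run B
t=1: queue=[B,F,D] q_used=1 → run B
t=2: queue=[F,D,E] q_used=0 → run F
t=3: queue=[F,D,E] q_used=1 → run F
t=4: queue=[F,D,E,H] q_used=2 → run F
t=5: queue=[D,E,H,F] q_used=0 → run D
t=6: queue=[D,E,H,F] q_used=1 → run D
t=7: queue=[D,E,H,F] q_used=2 → run D
t=8: queue=[E,H,F,D] q_used=0 → run E
t=9: queue=[E,H,F,D] q_used=1 → run E
t=10: queue=[E,H,F,D] q_used=2 → run E
t=11: queue=[H,F,D,E] q_used=0 → run H
t=12: queue=[H,F,D,E] q_used=1 → run H
t=13: queue=[H,F,D,E] q_used=2 → run H
t=14: queue=[F,D,E,H] q_used=0 → run F
t=15: queue=[F,D,E,H] q_used=1 → run F
t=16: queue=[F,D,E,H] q_used=2 → run F
t=17: queue=[D,E,H,F] q_used=0 → run D
t=18: queue=[E,H,F] q_used=0 → run E
t=19: queue=[H,F] q_used=0 → run H
t=20: queue=[H,F] q_used=1 → run H
t=21: queue=[H,F] q_used=2 → run H
t=22: queue=[F] q_used=0 → run F
t=23: queue=[F] q_used=1 → run F
t=24: (idle)
t=25: (idle)
t=26: (idle)
t=27: (idle)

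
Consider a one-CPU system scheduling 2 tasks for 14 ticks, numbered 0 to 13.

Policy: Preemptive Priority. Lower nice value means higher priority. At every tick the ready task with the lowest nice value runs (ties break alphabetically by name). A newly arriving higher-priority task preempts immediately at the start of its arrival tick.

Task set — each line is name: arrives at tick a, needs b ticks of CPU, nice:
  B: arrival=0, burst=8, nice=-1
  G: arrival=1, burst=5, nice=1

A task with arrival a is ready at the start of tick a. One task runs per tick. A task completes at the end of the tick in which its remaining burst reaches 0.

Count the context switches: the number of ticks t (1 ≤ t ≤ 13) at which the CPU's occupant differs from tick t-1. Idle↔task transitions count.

context switches = 2

t=0: ready={B} → run B
t=1: ready={B,G} → run B
t=2: ready={B,G} → run B
t=3: ready={B,G} → run B
t=4: ready={B,G} → run B
t=5: ready={B,G} → run B
t=6: ready={B,G} → run B
t=7: ready={B,G} → run B
t=8: ready={G} → run G
t=9: ready={G} → run G
t=10: ready={G} → run G
t=11: ready={G} → run G
t=12: ready={G} → run G
t=13: (idle)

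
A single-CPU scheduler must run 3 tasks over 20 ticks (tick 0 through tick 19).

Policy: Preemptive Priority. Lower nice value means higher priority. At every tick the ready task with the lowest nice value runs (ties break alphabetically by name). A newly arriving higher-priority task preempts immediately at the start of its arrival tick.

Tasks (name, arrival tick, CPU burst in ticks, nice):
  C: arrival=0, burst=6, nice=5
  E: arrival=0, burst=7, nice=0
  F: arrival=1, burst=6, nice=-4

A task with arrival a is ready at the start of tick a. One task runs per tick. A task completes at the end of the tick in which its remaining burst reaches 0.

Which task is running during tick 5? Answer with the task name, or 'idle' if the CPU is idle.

t=0: ready={C,E} → run E
t=1: ready={C,E,F} → run F
t=2: ready={C,E,F} → run F
t=3: ready={C,E,F} → run F
t=4: ready={C,E,F} → run F
t=5: ready={C,E,F} → run F
t=6: ready={C,E,F} → run F
t=7: ready={C,E} → run E
t=8: ready={C,E} → run E
t=9: ready={C,E} → run E
t=10: ready={C,E} → run E
t=11: ready={C,E} → run E
t=12: ready={C,E} → run E
t=13: ready={C} → run C
t=14: ready={C} → run C
t=15: ready={C} → run C
t=16: ready={C} → run C
t=17: ready={C} → run C
t=18: ready={C} → run C
t=19: (idle)

running at tick 5 = F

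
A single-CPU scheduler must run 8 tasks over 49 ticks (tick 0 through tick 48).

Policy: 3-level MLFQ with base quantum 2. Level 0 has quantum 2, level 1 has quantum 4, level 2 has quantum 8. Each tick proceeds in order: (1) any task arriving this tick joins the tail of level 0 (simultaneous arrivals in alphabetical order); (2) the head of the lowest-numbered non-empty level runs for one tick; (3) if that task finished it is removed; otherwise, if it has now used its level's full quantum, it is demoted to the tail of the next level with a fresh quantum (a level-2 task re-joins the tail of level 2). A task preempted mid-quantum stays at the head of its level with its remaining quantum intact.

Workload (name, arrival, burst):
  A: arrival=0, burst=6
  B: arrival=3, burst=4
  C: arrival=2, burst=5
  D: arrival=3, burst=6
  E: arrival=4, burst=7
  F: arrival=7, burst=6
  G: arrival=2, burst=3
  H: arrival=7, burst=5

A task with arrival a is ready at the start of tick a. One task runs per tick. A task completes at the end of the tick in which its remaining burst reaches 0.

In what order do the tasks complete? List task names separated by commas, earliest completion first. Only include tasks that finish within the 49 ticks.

completion order = A, C, G, B, D, F, H, E

t=0: L0/L1/L2 = A/-/- → run A
t=1: L0/L1/L2 = A/-/- → run A
t=2: L0/L1/L2 = CG/A/- → run C
t=3: L0/L1/L2 = CGBD/A/- → run C
t=4: L0/L1/L2 = GBDE/AC/- → run G
t=5: L0/L1/L2 = GBDE/AC/- → run G
t=6: L0/L1/L2 = BDE/ACG/- → run B
t=7: L0/L1/L2 = BDEFH/ACG/- → run B
t=8: L0/L1/L2 = DEFH/ACGB/- → run D
t=9: L0/L1/L2 = DEFH/ACGB/- → run D
t=10: L0/L1/L2 = EFH/ACGBD/- → run E
t=11: L0/L1/L2 = EFH/ACGBD/- → run E
t=12: L0/L1/L2 = FH/ACGBDE/- → run F
t=13: L0/L1/L2 = FH/ACGBDE/- → run F
t=14: L0/L1/L2 = H/ACGBDEF/- → run H
t=15: L0/L1/L2 = H/ACGBDEF/- → run H
t=16: L0/L1/L2 = -/ACGBDEFH/- → run A
t=17: L0/L1/L2 = -/ACGBDEFH/- → run A
t=18: L0/L1/L2 = -/ACGBDEFH/- → run A
t=19: L0/L1/L2 = -/ACGBDEFH/- → run A
t=20: L0/L1/L2 = -/CGBDEFH/- → run C
t=21: L0/L1/L2 = -/CGBDEFH/- → run C
t=22: L0/L1/L2 = -/CGBDEFH/- → run C
t=23: L0/L1/L2 = -/GBDEFH/- → run G
t=24: L0/L1/L2 = -/BDEFH/- → run B
t=25: L0/L1/L2 = -/BDEFH/- → run B
t=26: L0/L1/L2 = -/DEFH/- → run D
t=27: L0/L1/L2 = -/DEFH/- → run D
t=28: L0/L1/L2 = -/DEFH/- → run D
t=29: L0/L1/L2 = -/DEFH/- → run D
t=30: L0/L1/L2 = -/EFH/- → run E
t=31: L0/L1/L2 = -/EFH/- → run E
t=32: L0/L1/L2 = -/EFH/- → run E
t=33: L0/L1/L2 = -/EFH/- → run E
t=34: L0/L1/L2 = -/FH/E → run F
t=35: L0/L1/L2 = -/FH/E → run F
t=36: L0/L1/L2 = -/FH/E → run F
t=37: L0/L1/L2 = -/FH/E → run F
t=38: L0/L1/L2 = -/H/E → run H
t=39: L0/L1/L2 = -/H/E → run H
t=40: L0/L1/L2 = -/H/E → run H
t=41: L0/L1/L2 = -/-/E → run E
t=42: (idle)
t=43: (idle)
t=44: (idle)
t=45: (idle)
t=46: (idle)
t=47: (idle)
t=48: (idle)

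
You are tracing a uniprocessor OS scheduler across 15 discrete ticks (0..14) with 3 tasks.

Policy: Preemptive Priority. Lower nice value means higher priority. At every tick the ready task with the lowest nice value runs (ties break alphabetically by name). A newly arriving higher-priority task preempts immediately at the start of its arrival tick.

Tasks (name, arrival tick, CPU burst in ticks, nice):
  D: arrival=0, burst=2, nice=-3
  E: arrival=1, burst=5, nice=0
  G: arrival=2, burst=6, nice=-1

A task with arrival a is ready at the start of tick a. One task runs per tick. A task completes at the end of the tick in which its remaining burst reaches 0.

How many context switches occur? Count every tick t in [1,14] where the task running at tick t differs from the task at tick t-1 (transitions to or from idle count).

context switches = 3

t=0: ready={D} → run D
t=1: ready={D,E} → run D
t=2: ready={E,G} → run G
t=3: ready={E,G} → run G
t=4: ready={E,G} → run G
t=5: ready={E,G} → run G
t=6: ready={E,G} → run G
t=7: ready={E,G} → run G
t=8: ready={E} → run E
t=9: ready={E} → run E
t=10: ready={E} → run E
t=11: ready={E} → run E
t=12: ready={E} → run E
t=13: (idle)
t=14: (idle)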